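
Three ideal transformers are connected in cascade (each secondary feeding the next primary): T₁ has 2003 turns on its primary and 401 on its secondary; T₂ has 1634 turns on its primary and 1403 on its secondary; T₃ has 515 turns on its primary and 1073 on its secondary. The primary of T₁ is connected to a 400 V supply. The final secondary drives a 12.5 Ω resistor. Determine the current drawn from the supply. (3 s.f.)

After T₁: V = 400.00 × 401/2003 = 80.080 V.
After T₂: V = 80.080 × 1403/1634 = 68.759 V.
After T₃: V = 68.759 × 1073/515 = 143.26 V.
I_load = 143.26/12.5 = 11.461 A, so P_out = 143.26 × 11.461 = 1641.8 W.
All ideal ⇒ P_in = P_out, so I_supply = 1641.8/400 = 4.10 A.

I_supply ≈ 4.10 A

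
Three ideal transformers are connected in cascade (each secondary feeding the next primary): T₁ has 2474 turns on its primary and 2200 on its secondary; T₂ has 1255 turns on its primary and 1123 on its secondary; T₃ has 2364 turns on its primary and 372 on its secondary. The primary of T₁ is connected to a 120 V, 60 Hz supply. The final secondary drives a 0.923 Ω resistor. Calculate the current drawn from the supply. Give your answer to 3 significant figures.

After T₁: V = 120.00 × 2200/2474 = 106.71 V.
After T₂: V = 106.71 × 1123/1255 = 95.486 V.
After T₃: V = 95.486 × 372/2364 = 15.026 V.
I_load = 15.026/0.923 = 16.279 A, so P_out = 15.026 × 16.279 = 244.61 W.
All ideal ⇒ P_in = P_out, so I_supply = 244.61/120 = 2.04 A.

I_supply ≈ 2.04 A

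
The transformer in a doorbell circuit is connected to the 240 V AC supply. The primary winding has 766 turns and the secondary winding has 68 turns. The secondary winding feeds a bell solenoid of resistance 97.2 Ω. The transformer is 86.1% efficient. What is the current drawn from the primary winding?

V_s = 240 × 68/766 = 21.305 V.
I_s = V_s/R = 21.305/97.2 = 0.21919 A.
P_out = V_s I_s = 21.305 × 0.21919 = 4.6700 W.
P_in = P_out/η = 4.6700/0.861 = 5.4239 W.
I_p = P_in/V_p = 5.4239/240 = 0.0226 A.

I_p ≈ 0.0226 A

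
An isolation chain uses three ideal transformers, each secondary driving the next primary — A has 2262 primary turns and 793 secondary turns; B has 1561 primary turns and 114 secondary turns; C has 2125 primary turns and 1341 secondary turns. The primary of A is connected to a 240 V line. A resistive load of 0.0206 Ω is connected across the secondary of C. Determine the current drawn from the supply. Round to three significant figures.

Secondary of A: V = 240.00 × 793/2262 = 84.138 V.
Secondary of B: V = 84.138 × 114/1561 = 6.1446 V.
Secondary of C: V = 6.1446 × 1341/2125 = 3.8776 V.
I_load = 3.8776/0.0206 = 188.23 A, so P_out = 3.8776 × 188.23 = 729.89 W.
All ideal ⇒ P_in = P_out, so I_supply = 729.89/240 = 3.04 A.

I_supply ≈ 3.04 A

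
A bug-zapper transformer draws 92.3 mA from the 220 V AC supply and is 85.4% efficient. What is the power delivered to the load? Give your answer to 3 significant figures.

P_in = V_p I_p = 220 × 0.0923 = 20.306 W.
P_out = η P_in = 0.854 × 20.306 = 17.3 W.

P_out ≈ 17.3 W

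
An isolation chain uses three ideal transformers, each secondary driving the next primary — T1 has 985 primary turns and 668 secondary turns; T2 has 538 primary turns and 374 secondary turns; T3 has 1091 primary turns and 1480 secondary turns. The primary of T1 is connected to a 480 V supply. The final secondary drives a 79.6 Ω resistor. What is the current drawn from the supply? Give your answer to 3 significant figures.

After T1: V = 480.00 × 668/985 = 325.52 V.
After T2: V = 325.52 × 374/538 = 226.29 V.
After T3: V = 226.29 × 1480/1091 = 306.98 V.
I_load = 306.98/79.6 = 3.8565 A, so P_out = 306.98 × 3.8565 = 1183.9 W.
All ideal ⇒ P_in = P_out, so I_supply = 1183.9/480 = 2.47 A.

I_supply ≈ 2.47 A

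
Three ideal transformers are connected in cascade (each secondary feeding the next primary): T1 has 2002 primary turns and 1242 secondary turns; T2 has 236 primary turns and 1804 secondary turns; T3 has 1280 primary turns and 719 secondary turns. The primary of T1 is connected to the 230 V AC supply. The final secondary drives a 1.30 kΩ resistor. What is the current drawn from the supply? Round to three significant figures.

I_supply ≈ 1.26 A

Secondary of T1: V = 230.00 × 1242/2002 = 142.69 V.
Secondary of T2: V = 142.69 × 1804/236 = 1090.7 V.
Secondary of T3: V = 1090.7 × 719/1280 = 612.67 V.
I_load = 612.67/1300 = 0.47129 A, so P_out = 612.67 × 0.47129 = 288.74 W.
All ideal ⇒ P_in = P_out, so I_supply = 288.74/230 = 1.26 A.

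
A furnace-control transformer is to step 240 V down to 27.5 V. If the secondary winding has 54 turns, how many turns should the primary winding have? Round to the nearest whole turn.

N_p/N_s = V_p/V_s, so N_p = 54 × 240/27.5 = 471.3 ≈ 471 turns.

N_p = 471 turns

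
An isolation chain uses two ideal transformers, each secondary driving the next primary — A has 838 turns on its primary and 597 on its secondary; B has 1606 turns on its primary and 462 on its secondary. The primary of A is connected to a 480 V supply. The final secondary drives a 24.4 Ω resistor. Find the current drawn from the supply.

I_supply ≈ 0.826 A

Secondary of A: V = 480.00 × 597/838 = 341.96 V.
Secondary of B: V = 341.96 × 462/1606 = 98.371 V.
I_load = 98.371/24.4 = 4.0316 A, so P_out = 98.371 × 4.0316 = 396.59 W.
All ideal ⇒ P_in = P_out, so I_supply = 396.59/480 = 0.826 A.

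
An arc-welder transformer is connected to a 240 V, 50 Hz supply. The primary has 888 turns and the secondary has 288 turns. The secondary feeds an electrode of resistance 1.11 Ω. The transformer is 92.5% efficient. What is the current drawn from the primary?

I_p ≈ 24.6 A

V_s = 240 × 288/888 = 77.838 V.
I_s = V_s/R = 77.838/1.11 = 70.124 A.
P_out = V_s I_s = 77.838 × 70.124 = 5458.3 W.
P_in = P_out/η = 5458.3/0.925 = 5900.9 W.
I_p = P_in/V_p = 5900.9/240 = 24.6 A.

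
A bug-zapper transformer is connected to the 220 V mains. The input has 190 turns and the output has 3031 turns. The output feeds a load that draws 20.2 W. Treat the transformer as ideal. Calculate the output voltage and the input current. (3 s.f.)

V_out = V_in × N_out/N_in = 220 × 3031/190 = 3509.6 V.
I_out = P/V_out = 20.2/3509.6 = 0.0057557 A.
I_in = I_out × N_out/N_in = 0.0057557 × 3031/190 = 0.0918 A.

V_out ≈ 3510 V, I_in ≈ 0.0918 A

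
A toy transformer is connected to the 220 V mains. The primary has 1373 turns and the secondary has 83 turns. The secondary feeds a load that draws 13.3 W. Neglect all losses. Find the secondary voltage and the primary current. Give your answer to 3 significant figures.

V_s = V_p × N_s/N_p = 220 × 83/1373 = 13.299 V.
I_s = P/V_s = 13.3/13.299 = 1.0000 A.
I_p = I_s × N_s/N_p = 1.0000 × 83/1373 = 0.0605 A.

V_s ≈ 13.3 V, I_p ≈ 0.0605 A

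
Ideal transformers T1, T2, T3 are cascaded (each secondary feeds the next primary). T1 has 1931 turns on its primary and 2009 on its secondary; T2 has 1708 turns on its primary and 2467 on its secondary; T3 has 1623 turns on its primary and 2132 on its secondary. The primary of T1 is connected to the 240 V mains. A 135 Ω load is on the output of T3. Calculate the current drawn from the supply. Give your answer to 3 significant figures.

Secondary of T1: V = 240.00 × 2009/1931 = 249.69 V.
Secondary of T2: V = 249.69 × 2467/1708 = 360.65 V.
Secondary of T3: V = 360.65 × 2132/1623 = 473.76 V.
I_load = 473.76/135 = 3.5093 A, so P_out = 473.76 × 3.5093 = 1662.6 W.
All ideal ⇒ P_in = P_out, so I_supply = 1662.6/240 = 6.93 A.

I_supply ≈ 6.93 A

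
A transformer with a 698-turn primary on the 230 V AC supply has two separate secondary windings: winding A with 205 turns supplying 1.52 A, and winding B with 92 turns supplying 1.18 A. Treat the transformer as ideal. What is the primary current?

I_p ≈ 0.602 A

V_A = 230 × 205/698 = 67.550 V; V_B = 230 × 92/698 = 30.315 V.
P_out = V_A I_A + V_B I_B = 67.550×1.52 + 30.315×1.18 = 102.68 + 35.772 = 138.45 W.
Ideal ⇒ P_in = P_out, so I_p = P_out/V_p = 138.45/230 = 0.602 A.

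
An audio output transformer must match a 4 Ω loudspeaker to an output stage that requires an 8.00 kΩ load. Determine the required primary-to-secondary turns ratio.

Z_p/Z_s = (N_p/N_s)², so N_p/N_s = √(8000/4) = √2000 = 44.7.

N_p/N_s ≈ 44.7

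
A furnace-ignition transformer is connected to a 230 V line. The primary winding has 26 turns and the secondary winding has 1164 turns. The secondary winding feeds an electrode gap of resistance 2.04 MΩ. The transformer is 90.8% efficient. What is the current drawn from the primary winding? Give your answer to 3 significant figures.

I_p ≈ 0.249 A

V_s = 230 × 1164/26 = 10297 V.
I_s = V_s/R = 10297/(2.04×10^6) = 0.0050475 A.
P_out = V_s I_s = 10297 × 0.0050475 = 51.974 W.
P_in = P_out/η = 51.974/0.908 = 57.240 W.
I_p = P_in/V_p = 57.240/230 = 0.249 A.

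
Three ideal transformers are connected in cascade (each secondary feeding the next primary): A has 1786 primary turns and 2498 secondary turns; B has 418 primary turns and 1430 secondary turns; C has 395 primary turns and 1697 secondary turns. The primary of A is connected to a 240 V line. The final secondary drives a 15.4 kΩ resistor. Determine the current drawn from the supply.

I_supply ≈ 6.59 A

After A: V = 240.00 × 2498/1786 = 335.68 V.
After B: V = 335.68 × 1430/418 = 1148.4 V.
After C: V = 1148.4 × 1697/395 = 4933.6 V.
I_load = 4933.6/15400 = 0.32037 A, so P_out = 4933.6 × 0.32037 = 1580.6 W.
All ideal ⇒ P_in = P_out, so I_supply = 1580.6/240 = 6.59 A.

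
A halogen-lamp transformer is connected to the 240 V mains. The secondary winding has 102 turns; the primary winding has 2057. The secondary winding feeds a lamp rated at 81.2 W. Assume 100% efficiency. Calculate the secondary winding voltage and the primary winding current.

V_s = V_p × N_s/N_p = 240 × 102/2057 = 11.901 V.
I_s = P/V_s = 81.2/11.901 = 6.8231 A.
I_p = I_s × N_s/N_p = 6.8231 × 102/2057 = 0.338 A.

V_s ≈ 11.9 V, I_p ≈ 0.338 A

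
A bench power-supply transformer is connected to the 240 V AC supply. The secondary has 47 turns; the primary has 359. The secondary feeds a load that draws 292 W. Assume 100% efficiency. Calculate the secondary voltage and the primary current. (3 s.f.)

V_s = V_p × N_s/N_p = 240 × 47/359 = 31.421 V.
I_s = P/V_s = 292/31.421 = 9.2933 A.
I_p = I_s × N_s/N_p = 9.2933 × 47/359 = 1.22 A.

V_s ≈ 31.4 V, I_p ≈ 1.22 A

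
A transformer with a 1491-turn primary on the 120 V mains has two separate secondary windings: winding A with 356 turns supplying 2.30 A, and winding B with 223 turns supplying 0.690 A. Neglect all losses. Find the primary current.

V_A = 120 × 356/1491 = 28.652 V; V_B = 120 × 223/1491 = 17.948 V.
P_out = V_A I_A + V_B I_B = 28.652×2.30 + 17.948×0.690 = 65.899 + 12.384 = 78.283 W.
Ideal ⇒ P_in = P_out, so I_p = P_out/V_p = 78.283/120 = 0.652 A.

I_p ≈ 0.652 A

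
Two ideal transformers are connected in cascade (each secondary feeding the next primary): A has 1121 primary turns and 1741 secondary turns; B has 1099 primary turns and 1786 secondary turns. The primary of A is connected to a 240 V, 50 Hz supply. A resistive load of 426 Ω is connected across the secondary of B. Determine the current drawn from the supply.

I_supply ≈ 3.59 A

After A: V = 240.00 × 1741/1121 = 372.74 V.
After B: V = 372.74 × 1786/1099 = 605.74 V.
I_load = 605.74/426 = 1.4219 A, so P_out = 605.74 × 1.4219 = 861.32 W.
All ideal ⇒ P_in = P_out, so I_supply = 861.32/240 = 3.59 A.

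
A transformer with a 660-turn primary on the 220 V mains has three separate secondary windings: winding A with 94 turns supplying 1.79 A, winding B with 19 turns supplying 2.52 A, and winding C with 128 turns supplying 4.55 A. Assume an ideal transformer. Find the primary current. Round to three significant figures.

V_A = 220 × 94/660 = 31.333 V; V_B = 220 × 19/660 = 6.3333 V; V_C = 220 × 128/660 = 42.667 V.
P_out = V_A I_A + V_B I_B + V_C I_C = 31.333×1.79 + 6.3333×2.52 + 42.667×4.55 = 56.087 + 15.960 + 194.13 = 266.18 W.
Ideal ⇒ P_in = P_out, so I_p = P_out/V_p = 266.18/220 = 1.21 A.

I_p ≈ 1.21 A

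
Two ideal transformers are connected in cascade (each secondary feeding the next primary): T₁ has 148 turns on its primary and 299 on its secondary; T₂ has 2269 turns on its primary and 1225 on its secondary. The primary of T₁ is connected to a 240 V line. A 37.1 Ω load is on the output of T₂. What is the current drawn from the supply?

I_supply ≈ 7.70 A

After T₁: V = 240.00 × 299/148 = 484.86 V.
After T₂: V = 484.86 × 1225/2269 = 261.77 V.
I_load = 261.77/37.1 = 7.0558 A, so P_out = 261.77 × 7.0558 = 1847.0 W.
All ideal ⇒ P_in = P_out, so I_supply = 1847.0/240 = 7.70 A.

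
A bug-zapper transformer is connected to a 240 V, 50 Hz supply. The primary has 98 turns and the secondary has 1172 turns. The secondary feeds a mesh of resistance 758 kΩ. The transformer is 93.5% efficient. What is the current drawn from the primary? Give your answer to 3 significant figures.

V_s = 240 × 1172/98 = 2870.2 V.
I_s = V_s/R = 2870.2/758000 = 0.0037865 A.
P_out = V_s I_s = 2870.2 × 0.0037865 = 10.868 W.
P_in = P_out/η = 10.868/0.935 = 11.624 W.
I_p = P_in/V_p = 11.624/240 = 0.0484 A.

I_p ≈ 0.0484 A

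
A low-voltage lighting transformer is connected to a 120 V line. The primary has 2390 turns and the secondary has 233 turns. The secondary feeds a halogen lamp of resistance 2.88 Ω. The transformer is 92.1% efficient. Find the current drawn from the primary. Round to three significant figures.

I_p ≈ 0.430 A

V_s = 120 × 233/2390 = 11.699 V.
I_s = V_s/R = 11.699/2.88 = 4.0621 A.
P_out = V_s I_s = 11.699 × 4.0621 = 47.521 W.
P_in = P_out/η = 47.521/0.921 = 51.597 W.
I_p = P_in/V_p = 51.597/120 = 0.430 A.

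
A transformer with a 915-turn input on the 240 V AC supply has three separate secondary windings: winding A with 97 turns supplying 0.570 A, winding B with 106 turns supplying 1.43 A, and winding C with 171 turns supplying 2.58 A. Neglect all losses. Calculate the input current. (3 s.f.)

V_A = 240 × 97/915 = 25.443 V; V_B = 240 × 106/915 = 27.803 V; V_C = 240 × 171/915 = 44.852 V.
P_out = V_A I_A + V_B I_B + V_C I_C = 25.443×0.570 + 27.803×1.43 + 44.852×2.58 = 14.502 + 39.759 + 115.72 = 169.98 W.
Ideal ⇒ P_in = P_out, so I_in = P_out/V_in = 169.98/240 = 0.708 A.

I_in ≈ 0.708 A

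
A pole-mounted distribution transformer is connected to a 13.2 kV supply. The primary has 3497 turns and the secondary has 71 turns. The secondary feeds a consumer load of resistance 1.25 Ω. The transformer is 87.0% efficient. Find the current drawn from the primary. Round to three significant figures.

V_s = 13200 × 71/3497 = 268.00 V.
I_s = V_s/R = 268.00/1.25 = 214.40 A.
P_out = V_s I_s = 268.00 × 214.40 = 57460 W.
P_in = P_out/η = 57460/0.870 = 66046 W.
I_p = P_in/V_p = 66046/13200 = 5.00 A.

I_p ≈ 5.00 A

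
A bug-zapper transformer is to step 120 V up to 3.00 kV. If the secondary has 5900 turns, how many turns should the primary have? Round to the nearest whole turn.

N_p = 236 turns

N_p/N_s = V_p/V_s, so N_p = 5900 × 120/3000 = 236.0 ≈ 236 turns.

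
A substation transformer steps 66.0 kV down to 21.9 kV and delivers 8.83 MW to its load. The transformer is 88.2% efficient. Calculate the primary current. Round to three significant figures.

P_in = P_out/η = 8.83×10^6/0.882 = 1.0011×10^7 W.
I_p = P_in/V_p = 1.0011×10^7/66000 = 152 A.

I_p ≈ 152 A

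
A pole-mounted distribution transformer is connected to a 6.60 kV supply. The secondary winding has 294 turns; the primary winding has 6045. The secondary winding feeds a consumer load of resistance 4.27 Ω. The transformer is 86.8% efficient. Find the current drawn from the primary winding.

V_s = 6600 × 294/6045 = 320.99 V.
I_s = V_s/R = 320.99/4.27 = 75.174 A.
P_out = V_s I_s = 320.99 × 75.174 = 24130 W.
P_in = P_out/η = 24130/0.868 = 27800 W.
I_p = P_in/V_p = 27800/6600 = 4.21 A.

I_p ≈ 4.21 A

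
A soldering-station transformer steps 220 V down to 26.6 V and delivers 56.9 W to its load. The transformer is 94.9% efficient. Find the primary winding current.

I_p ≈ 0.273 A

P_in = P_out/η = 56.9/0.949 = 59.958 W.
I_p = P_in/V_p = 59.958/220 = 0.273 A.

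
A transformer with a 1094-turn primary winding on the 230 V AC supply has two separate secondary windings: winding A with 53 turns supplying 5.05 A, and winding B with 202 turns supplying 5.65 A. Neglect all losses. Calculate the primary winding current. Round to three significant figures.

V_A = 230 × 53/1094 = 11.143 V; V_B = 230 × 202/1094 = 42.468 V.
P_out = V_A I_A + V_B I_B = 11.143×5.05 + 42.468×5.65 = 56.270 + 239.94 = 296.21 W.
Ideal ⇒ P_in = P_out, so I_p = P_out/V_p = 296.21/230 = 1.29 A.

I_p ≈ 1.29 A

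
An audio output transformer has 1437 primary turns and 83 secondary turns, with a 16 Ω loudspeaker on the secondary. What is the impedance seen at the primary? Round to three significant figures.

Z_p ≈ 4800 Ω

Z_p = (N_p/N_s)² × Z_s = (1437/83)² × 16 = 4800 Ω.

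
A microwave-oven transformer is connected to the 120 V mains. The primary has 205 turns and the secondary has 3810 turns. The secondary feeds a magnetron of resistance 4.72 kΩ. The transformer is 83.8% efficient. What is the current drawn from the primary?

V_s = 120 × 3810/205 = 2230.2 V.
I_s = V_s/R = 2230.2/4720 = 0.47251 A.
P_out = V_s I_s = 2230.2 × 0.47251 = 1053.8 W.
P_in = P_out/η = 1053.8/0.838 = 1257.5 W.
I_p = P_in/V_p = 1257.5/120 = 10.5 A.

I_p ≈ 10.5 A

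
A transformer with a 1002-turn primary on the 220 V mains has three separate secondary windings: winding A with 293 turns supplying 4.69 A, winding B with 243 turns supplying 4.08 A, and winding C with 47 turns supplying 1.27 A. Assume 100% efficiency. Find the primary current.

I_p ≈ 2.42 A

V_A = 220 × 293/1002 = 64.331 V; V_B = 220 × 243/1002 = 53.353 V; V_C = 220 × 47/1002 = 10.319 V.
P_out = V_A I_A + V_B I_B + V_C I_C = 64.331×4.69 + 53.353×4.08 + 10.319×1.27 = 301.71 + 217.68 + 13.106 = 532.50 W.
Ideal ⇒ P_in = P_out, so I_p = P_out/V_p = 532.50/220 = 2.42 A.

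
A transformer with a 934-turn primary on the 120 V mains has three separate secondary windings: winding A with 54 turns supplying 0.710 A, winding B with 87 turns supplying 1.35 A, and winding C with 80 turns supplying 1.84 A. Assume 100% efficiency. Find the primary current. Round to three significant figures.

V_A = 120 × 54/934 = 6.9379 V; V_B = 120 × 87/934 = 11.178 V; V_C = 120 × 80/934 = 10.278 V.
P_out = V_A I_A + V_B I_B + V_C I_C = 6.9379×0.710 + 11.178×1.35 + 10.278×1.84 = 4.9259 + 15.090 + 18.912 = 38.928 W.
Ideal ⇒ P_in = P_out, so I_p = P_out/V_p = 38.928/120 = 0.324 A.

I_p ≈ 0.324 A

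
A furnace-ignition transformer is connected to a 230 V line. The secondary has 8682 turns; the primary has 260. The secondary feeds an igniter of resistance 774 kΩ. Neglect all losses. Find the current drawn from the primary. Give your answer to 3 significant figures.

V_s = V_p × N_s/N_p = 230 × 8682/260 = 7680.2 V.
I_s = V_s/R = 7680.2/774000 = 0.0099228 A.
For an ideal transformer I_p N_p = I_s N_s, so I_p = 0.0099228 × 8682/260 = 0.331 A.

I_p ≈ 0.331 A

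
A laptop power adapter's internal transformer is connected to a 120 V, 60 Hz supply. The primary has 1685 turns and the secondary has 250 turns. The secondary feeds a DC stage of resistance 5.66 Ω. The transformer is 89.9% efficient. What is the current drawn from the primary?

I_p ≈ 0.519 A

V_s = 120 × 250/1685 = 17.804 V.
I_s = V_s/R = 17.804/5.66 = 3.1456 A.
P_out = V_s I_s = 17.804 × 3.1456 = 56.005 W.
P_in = P_out/η = 56.005/0.899 = 62.297 W.
I_p = P_in/V_p = 62.297/120 = 0.519 A.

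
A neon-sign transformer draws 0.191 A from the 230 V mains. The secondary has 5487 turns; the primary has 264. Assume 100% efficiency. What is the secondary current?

I_s/I_p = N_p/N_s, so I_s = 0.191 × 264/5487 = 0.00919 A.

I_s ≈ 0.00919 A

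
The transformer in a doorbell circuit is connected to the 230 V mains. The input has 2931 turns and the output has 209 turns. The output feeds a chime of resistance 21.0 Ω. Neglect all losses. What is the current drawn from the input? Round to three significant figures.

I_in ≈ 0.0557 A

V_out = V_in × N_out/N_in = 230 × 209/2931 = 16.401 V.
I_out = V_out/R = 16.401/21.0 = 0.78098 A.
For an ideal transformer I_in N_in = I_out N_out, so I_in = 0.78098 × 209/2931 = 0.0557 A.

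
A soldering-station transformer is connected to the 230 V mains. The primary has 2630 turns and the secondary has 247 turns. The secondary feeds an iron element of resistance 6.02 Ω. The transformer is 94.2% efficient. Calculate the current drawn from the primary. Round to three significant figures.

I_p ≈ 0.358 A

V_s = 230 × 247/2630 = 21.601 V.
I_s = V_s/R = 21.601/6.02 = 3.5882 A.
P_out = V_s I_s = 21.601 × 3.5882 = 77.507 W.
P_in = P_out/η = 77.507/0.942 = 82.279 W.
I_p = P_in/V_p = 82.279/230 = 0.358 A.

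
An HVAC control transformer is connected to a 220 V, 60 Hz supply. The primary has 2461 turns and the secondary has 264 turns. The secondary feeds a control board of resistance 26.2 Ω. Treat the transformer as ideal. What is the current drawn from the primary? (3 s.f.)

I_p ≈ 0.0966 A

V_s = V_p × N_s/N_p = 220 × 264/2461 = 23.600 V.
I_s = V_s/R = 23.600/26.2 = 0.90077 A.
For an ideal transformer I_p N_p = I_s N_s, so I_p = 0.90077 × 264/2461 = 0.0966 A.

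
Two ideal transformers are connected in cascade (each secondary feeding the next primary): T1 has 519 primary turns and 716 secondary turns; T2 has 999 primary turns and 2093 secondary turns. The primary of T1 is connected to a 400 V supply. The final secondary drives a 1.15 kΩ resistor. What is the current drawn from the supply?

After T1: V = 400.00 × 716/519 = 551.83 V.
After T2: V = 551.83 × 2093/999 = 1156.1 V.
I_load = 1156.1/1150 = 1.0053 A, so P_out = 1156.1 × 1.0053 = 1162.3 W.
All ideal ⇒ P_in = P_out, so I_supply = 1162.3/400 = 2.91 A.

I_supply ≈ 2.91 A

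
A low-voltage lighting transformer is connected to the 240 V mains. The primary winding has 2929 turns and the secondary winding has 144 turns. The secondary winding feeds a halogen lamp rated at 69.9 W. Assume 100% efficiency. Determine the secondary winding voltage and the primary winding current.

V_s ≈ 11.8 V, I_p ≈ 0.291 A

V_s = V_p × N_s/N_p = 240 × 144/2929 = 11.799 V.
I_s = P/V_s = 69.9/11.799 = 5.9241 A.
I_p = I_s × N_s/N_p = 5.9241 × 144/2929 = 0.291 A.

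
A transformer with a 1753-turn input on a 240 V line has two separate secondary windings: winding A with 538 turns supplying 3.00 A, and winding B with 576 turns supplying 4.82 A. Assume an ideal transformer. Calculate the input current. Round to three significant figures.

V_A = 240 × 538/1753 = 73.657 V; V_B = 240 × 576/1753 = 78.859 V.
P_out = V_A I_A + V_B I_B = 73.657×3.00 + 78.859×4.82 = 220.97 + 380.10 = 601.07 W.
Ideal ⇒ P_in = P_out, so I_in = P_out/V_in = 601.07/240 = 2.50 A.

I_in ≈ 2.50 A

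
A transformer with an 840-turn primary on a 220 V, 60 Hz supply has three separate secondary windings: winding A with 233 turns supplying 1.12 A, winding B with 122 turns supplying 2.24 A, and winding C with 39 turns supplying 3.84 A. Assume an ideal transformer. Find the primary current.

I_p ≈ 0.814 A

V_A = 220 × 233/840 = 61.024 V; V_B = 220 × 122/840 = 31.952 V; V_C = 220 × 39/840 = 10.214 V.
P_out = V_A I_A + V_B I_B + V_C I_C = 61.024×1.12 + 31.952×2.24 + 10.214×3.84 = 68.347 + 71.573 + 39.223 = 179.14 W.
Ideal ⇒ P_in = P_out, so I_p = P_out/V_p = 179.14/220 = 0.814 A.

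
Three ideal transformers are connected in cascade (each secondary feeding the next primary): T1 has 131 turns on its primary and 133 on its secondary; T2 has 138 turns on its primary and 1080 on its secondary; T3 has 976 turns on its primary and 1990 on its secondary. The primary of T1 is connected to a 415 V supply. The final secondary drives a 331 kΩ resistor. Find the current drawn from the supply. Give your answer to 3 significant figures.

Secondary of T1: V = 415.00 × 133/131 = 421.34 V.
Secondary of T2: V = 421.34 × 1080/138 = 3297.4 V.
Secondary of T3: V = 3297.4 × 1990/976 = 6723.2 V.
I_load = 6723.2/331000 = 0.020312 A, so P_out = 6723.2 × 0.020312 = 136.56 W.
All ideal ⇒ P_in = P_out, so I_supply = 136.56/415 = 0.329 A.

I_supply ≈ 0.329 A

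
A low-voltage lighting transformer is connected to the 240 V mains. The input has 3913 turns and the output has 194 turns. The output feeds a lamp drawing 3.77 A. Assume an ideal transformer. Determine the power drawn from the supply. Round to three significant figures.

P ≈ 44.9 W

I_in = I_out × N_out/N_in = 3.77 × 194/3913 = 0.18691 A.
P = V_in I_in = 240 × 0.18691 = 44.9 W.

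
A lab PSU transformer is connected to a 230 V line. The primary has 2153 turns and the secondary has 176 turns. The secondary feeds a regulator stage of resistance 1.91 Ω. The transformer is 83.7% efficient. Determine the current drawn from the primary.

V_s = 230 × 176/2153 = 18.802 V.
I_s = V_s/R = 18.802/1.91 = 9.8438 A.
P_out = V_s I_s = 18.802 × 9.8438 = 185.08 W.
P_in = P_out/η = 185.08/0.837 = 221.12 W.
I_p = P_in/V_p = 221.12/230 = 0.961 A.

I_p ≈ 0.961 A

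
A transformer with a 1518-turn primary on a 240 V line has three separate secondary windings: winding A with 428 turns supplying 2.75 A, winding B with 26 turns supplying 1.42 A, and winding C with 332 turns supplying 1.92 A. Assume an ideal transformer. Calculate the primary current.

V_A = 240 × 428/1518 = 67.668 V; V_B = 240 × 26/1518 = 4.1107 V; V_C = 240 × 332/1518 = 52.490 V.
P_out = V_A I_A + V_B I_B + V_C I_C = 67.668×2.75 + 4.1107×1.42 + 52.490×1.92 = 186.09 + 5.8372 + 100.78 = 292.71 W.
Ideal ⇒ P_in = P_out, so I_p = P_out/V_p = 292.71/240 = 1.22 A.

I_p ≈ 1.22 A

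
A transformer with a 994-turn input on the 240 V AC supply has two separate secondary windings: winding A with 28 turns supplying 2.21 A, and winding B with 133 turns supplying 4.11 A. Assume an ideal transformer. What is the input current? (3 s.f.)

I_in ≈ 0.612 A

V_A = 240 × 28/994 = 6.7606 V; V_B = 240 × 133/994 = 32.113 V.
P_out = V_A I_A + V_B I_B = 6.7606×2.21 + 32.113×4.11 = 14.941 + 131.98 = 146.92 W.
Ideal ⇒ P_in = P_out, so I_in = P_out/V_in = 146.92/240 = 0.612 A.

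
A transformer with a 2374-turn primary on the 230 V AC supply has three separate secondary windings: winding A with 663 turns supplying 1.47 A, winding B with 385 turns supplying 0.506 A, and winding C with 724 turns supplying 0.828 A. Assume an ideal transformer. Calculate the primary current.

I_p ≈ 0.745 A

V_A = 230 × 663/2374 = 64.233 V; V_B = 230 × 385/2374 = 37.300 V; V_C = 230 × 724/2374 = 70.143 V.
P_out = V_A I_A + V_B I_B + V_C I_C = 64.233×1.47 + 37.300×0.506 + 70.143×0.828 = 94.423 + 18.874 + 58.079 = 171.38 W.
Ideal ⇒ P_in = P_out, so I_p = P_out/V_p = 171.38/230 = 0.745 A.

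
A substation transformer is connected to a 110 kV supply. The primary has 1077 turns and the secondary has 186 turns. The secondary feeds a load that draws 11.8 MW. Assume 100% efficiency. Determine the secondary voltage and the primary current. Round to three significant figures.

V_s = V_p × N_s/N_p = 110000 × 186/1077 = 18997 V.
I_s = P/V_s = 1.18×10^7/18997 = 621.14 A.
I_p = I_s × N_s/N_p = 621.14 × 186/1077 = 107 A.

V_s ≈ 19000 V, I_p ≈ 107 A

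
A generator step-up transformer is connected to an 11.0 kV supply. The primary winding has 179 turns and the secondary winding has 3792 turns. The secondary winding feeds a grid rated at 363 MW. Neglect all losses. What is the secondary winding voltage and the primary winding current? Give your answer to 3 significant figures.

V_s = V_p × N_s/N_p = 11000 × 3792/179 = 233030 V.
I_s = P/V_s = 3.63×10^8/233030 = 1557.8 A.
I_p = I_s × N_s/N_p = 1557.8 × 3792/179 = 33000 A.

V_s ≈ 233000 V, I_p ≈ 33000 A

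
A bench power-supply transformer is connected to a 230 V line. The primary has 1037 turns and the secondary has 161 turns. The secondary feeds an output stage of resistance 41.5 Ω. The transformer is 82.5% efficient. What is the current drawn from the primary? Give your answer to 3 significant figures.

I_p ≈ 0.162 A

V_s = 230 × 161/1037 = 35.709 V.
I_s = V_s/R = 35.709/41.5 = 0.86045 A.
P_out = V_s I_s = 35.709 × 0.86045 = 30.726 W.
P_in = P_out/η = 30.726/0.825 = 37.243 W.
I_p = P_in/V_p = 37.243/230 = 0.162 A.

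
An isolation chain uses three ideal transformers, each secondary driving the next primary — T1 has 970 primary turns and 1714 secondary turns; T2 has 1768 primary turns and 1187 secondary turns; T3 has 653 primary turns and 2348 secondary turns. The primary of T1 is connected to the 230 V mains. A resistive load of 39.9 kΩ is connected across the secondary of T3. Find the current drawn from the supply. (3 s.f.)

I_supply ≈ 0.105 A

Secondary of T1: V = 230.00 × 1714/970 = 406.41 V.
Secondary of T2: V = 406.41 × 1187/1768 = 272.86 V.
Secondary of T3: V = 272.86 × 2348/653 = 981.12 V.
I_load = 981.12/39900 = 0.024589 A, so P_out = 981.12 × 0.024589 = 24.125 W.
All ideal ⇒ P_in = P_out, so I_supply = 24.125/230 = 0.105 A.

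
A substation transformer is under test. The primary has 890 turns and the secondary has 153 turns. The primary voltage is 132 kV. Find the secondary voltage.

V_s/V_p = N_s/N_p, so V_s = 132000 × 153/890 = 22700 V.

V_s ≈ 22700 V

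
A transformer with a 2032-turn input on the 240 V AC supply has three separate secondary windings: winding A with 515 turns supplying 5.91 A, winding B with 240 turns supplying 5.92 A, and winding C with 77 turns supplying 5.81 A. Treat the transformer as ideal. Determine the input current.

V_A = 240 × 515/2032 = 60.827 V; V_B = 240 × 240/2032 = 28.346 V; V_C = 240 × 77/2032 = 9.0945 V.
P_out = V_A I_A + V_B I_B + V_C I_C = 60.827×5.91 + 28.346×5.92 + 9.0945×5.81 = 359.49 + 167.81 + 52.839 = 580.14 W.
Ideal ⇒ P_in = P_out, so I_in = P_out/V_in = 580.14/240 = 2.42 A.

I_in ≈ 2.42 A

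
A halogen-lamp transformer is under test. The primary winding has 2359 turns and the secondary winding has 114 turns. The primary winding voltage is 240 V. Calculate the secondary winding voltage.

V_s/V_p = N_s/N_p, so V_s = 240 × 114/2359 = 11.6 V.

V_s ≈ 11.6 V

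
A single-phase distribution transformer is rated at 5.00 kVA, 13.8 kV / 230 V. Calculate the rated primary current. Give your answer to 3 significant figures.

I_p = S/V_p = 5000/13800 = 0.362 A.

I_p ≈ 0.362 A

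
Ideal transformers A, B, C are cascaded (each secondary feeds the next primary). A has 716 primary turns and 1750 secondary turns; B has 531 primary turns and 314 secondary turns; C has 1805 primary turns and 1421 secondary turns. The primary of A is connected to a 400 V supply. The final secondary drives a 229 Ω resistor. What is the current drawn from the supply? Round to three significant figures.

I_supply ≈ 2.26 A

After A: V = 400.00 × 1750/716 = 977.65 V.
After B: V = 977.65 × 314/531 = 578.12 V.
After C: V = 578.12 × 1421/1805 = 455.13 V.
I_load = 455.13/229 = 1.9875 A, so P_out = 455.13 × 1.9875 = 904.56 W.
All ideal ⇒ P_in = P_out, so I_supply = 904.56/400 = 2.26 A.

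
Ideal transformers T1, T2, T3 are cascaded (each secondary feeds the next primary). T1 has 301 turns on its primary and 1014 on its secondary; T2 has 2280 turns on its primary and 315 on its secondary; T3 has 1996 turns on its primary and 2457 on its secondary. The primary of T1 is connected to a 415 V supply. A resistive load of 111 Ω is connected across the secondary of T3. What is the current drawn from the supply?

Secondary of T1: V = 415.00 × 1014/301 = 1398.0 V.
Secondary of T2: V = 1398.0 × 315/2280 = 193.15 V.
Secondary of T3: V = 193.15 × 2457/1996 = 237.76 V.
I_load = 237.76/111 = 2.1420 A, so P_out = 237.76 × 2.1420 = 509.28 W.
All ideal ⇒ P_in = P_out, so I_supply = 509.28/415 = 1.23 A.

I_supply ≈ 1.23 A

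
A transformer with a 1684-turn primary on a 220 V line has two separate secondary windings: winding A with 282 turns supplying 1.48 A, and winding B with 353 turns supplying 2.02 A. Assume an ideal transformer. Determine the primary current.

V_A = 220 × 282/1684 = 36.841 V; V_B = 220 × 353/1684 = 46.116 V.
P_out = V_A I_A + V_B I_B = 36.841×1.48 + 46.116×2.02 = 54.524 + 93.155 = 147.68 W.
Ideal ⇒ P_in = P_out, so I_p = P_out/V_p = 147.68/220 = 0.671 A.

I_p ≈ 0.671 A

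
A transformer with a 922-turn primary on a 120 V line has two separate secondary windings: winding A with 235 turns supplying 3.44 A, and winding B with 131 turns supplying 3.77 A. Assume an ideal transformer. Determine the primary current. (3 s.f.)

V_A = 120 × 235/922 = 30.586 V; V_B = 120 × 131/922 = 17.050 V.
P_out = V_A I_A + V_B I_B = 30.586×3.44 + 17.050×3.77 = 105.21 + 64.278 = 169.49 W.
Ideal ⇒ P_in = P_out, so I_p = P_out/V_p = 169.49/120 = 1.41 A.

I_p ≈ 1.41 A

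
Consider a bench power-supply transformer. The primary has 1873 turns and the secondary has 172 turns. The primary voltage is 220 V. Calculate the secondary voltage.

V_s/V_p = N_s/N_p, so V_s = 220 × 172/1873 = 20.2 V.

V_s ≈ 20.2 V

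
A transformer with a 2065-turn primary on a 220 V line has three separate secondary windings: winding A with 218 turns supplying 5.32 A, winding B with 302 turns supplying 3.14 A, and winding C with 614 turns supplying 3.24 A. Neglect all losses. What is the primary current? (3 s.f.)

V_A = 220 × 218/2065 = 23.225 V; V_B = 220 × 302/2065 = 32.174 V; V_C = 220 × 614/2065 = 65.414 V.
P_out = V_A I_A + V_B I_B + V_C I_C = 23.225×5.32 + 32.174×3.14 + 65.414×3.24 = 123.56 + 101.03 + 211.94 = 436.53 W.
Ideal ⇒ P_in = P_out, so I_p = P_out/V_p = 436.53/220 = 1.98 A.

I_p ≈ 1.98 A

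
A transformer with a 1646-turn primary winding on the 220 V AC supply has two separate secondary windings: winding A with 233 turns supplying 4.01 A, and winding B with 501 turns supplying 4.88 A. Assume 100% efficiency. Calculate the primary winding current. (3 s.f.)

V_A = 220 × 233/1646 = 31.142 V; V_B = 220 × 501/1646 = 66.962 V.
P_out = V_A I_A + V_B I_B = 31.142×4.01 + 66.962×4.88 = 124.88 + 326.78 = 451.66 W.
Ideal ⇒ P_in = P_out, so I_p = P_out/V_p = 451.66/220 = 2.05 A.

I_p ≈ 2.05 A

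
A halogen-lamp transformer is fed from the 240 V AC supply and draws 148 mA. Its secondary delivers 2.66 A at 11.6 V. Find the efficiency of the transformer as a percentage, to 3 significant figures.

P_in = 240 × 0.148 = 35.5200 W.
P_out = 11.6 × 2.66 = 30.8560 W.
η = P_out/P_in = 30.8560/35.5200 = 0.869.

η ≈ 86.9%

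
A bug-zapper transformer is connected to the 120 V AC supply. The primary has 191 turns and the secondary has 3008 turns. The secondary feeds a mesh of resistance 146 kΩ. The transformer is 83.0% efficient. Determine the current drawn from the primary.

I_p ≈ 0.246 A

V_s = 120 × 3008/191 = 1889.8 V.
I_s = V_s/R = 1889.8/146000 = 0.012944 A.
P_out = V_s I_s = 1889.8 × 0.012944 = 24.462 W.
P_in = P_out/η = 24.462/0.830 = 29.473 W.
I_p = P_in/V_p = 29.473/120 = 0.246 A.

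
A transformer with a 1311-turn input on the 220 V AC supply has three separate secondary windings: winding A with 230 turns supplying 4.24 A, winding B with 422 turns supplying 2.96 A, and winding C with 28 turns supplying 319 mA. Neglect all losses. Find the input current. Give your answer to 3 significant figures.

V_A = 220 × 230/1311 = 38.596 V; V_B = 220 × 422/1311 = 70.816 V; V_C = 220 × 28/1311 = 4.6987 V.
P_out = V_A I_A + V_B I_B + V_C I_C = 38.596×4.24 + 70.816×2.96 + 4.6987×0.319 = 163.65 + 209.62 + 1.4989 = 374.76 W.
Ideal ⇒ P_in = P_out, so I_in = P_out/V_in = 374.76/220 = 1.70 A.

I_in ≈ 1.70 A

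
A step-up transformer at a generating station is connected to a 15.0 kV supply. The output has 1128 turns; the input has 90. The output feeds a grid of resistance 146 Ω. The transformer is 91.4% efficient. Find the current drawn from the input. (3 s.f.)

I_in ≈ 17700 A

V_out = 15000 × 1128/90 = 188000 V.
I_out = V_out/R = 188000/146 = 1287.7 A.
P_out = V_out I_out = 188000 × 1287.7 = 2.4208×10^8 W.
P_in = P_out/η = 2.4208×10^8/0.914 = 2.6486×10^8 W.
I_in = P_in/V_in = 2.6486×10^8/15000 = 17700 A.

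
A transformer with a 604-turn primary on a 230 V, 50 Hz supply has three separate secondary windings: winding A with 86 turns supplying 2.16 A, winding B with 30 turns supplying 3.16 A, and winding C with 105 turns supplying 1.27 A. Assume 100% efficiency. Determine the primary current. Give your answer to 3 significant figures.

I_p ≈ 0.685 A

V_A = 230 × 86/604 = 32.748 V; V_B = 230 × 30/604 = 11.424 V; V_C = 230 × 105/604 = 39.983 V.
P_out = V_A I_A + V_B I_B + V_C I_C = 32.748×2.16 + 11.424×3.16 + 39.983×1.27 = 70.736 + 36.099 + 50.779 = 157.61 W.
Ideal ⇒ P_in = P_out, so I_p = P_out/V_p = 157.61/230 = 0.685 A.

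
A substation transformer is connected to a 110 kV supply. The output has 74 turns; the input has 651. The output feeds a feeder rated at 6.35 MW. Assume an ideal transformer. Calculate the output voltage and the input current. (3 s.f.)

V_out ≈ 12500 V, I_in ≈ 57.7 A

V_out = V_in × N_out/N_in = 110000 × 74/651 = 12504 V.
I_out = P/V_out = 6.35×10^6/12504 = 507.84 A.
I_in = I_out × N_out/N_in = 507.84 × 74/651 = 57.7 A.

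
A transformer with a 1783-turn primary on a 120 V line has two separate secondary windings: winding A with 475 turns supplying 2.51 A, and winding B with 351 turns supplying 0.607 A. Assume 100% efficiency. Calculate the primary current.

V_A = 120 × 475/1783 = 31.969 V; V_B = 120 × 351/1783 = 23.623 V.
P_out = V_A I_A + V_B I_B = 31.969×2.51 + 23.623×0.607 = 80.241 + 14.339 = 94.580 W.
Ideal ⇒ P_in = P_out, so I_p = P_out/V_p = 94.580/120 = 0.788 A.

I_p ≈ 0.788 A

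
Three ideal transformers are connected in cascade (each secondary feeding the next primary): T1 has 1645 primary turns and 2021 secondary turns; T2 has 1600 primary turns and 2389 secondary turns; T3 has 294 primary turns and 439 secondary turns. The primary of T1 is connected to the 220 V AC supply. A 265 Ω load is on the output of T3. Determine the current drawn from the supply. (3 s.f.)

I_supply ≈ 6.23 A

After T1: V = 220.00 × 2021/1645 = 270.29 V.
After T2: V = 270.29 × 2389/1600 = 403.57 V.
After T3: V = 403.57 × 439/294 = 602.61 V.
I_load = 602.61/265 = 2.2740 A, so P_out = 602.61 × 2.2740 = 1370.3 W.
All ideal ⇒ P_in = P_out, so I_supply = 1370.3/220 = 6.23 A.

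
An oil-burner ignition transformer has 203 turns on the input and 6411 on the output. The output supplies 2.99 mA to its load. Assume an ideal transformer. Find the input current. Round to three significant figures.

I_in ≈ 0.0944 A

For an ideal transformer I_in/I_out = N_out/N_in, so I_in = 0.00299 × 6411/203 = 0.0944 A.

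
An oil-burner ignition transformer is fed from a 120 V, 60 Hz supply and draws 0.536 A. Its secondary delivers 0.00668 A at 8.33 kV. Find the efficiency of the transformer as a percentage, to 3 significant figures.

η ≈ 86.5%

P_in = 120 × 0.536 = 64.3200 W.
P_out = 8330 × 0.00668 = 55.6444 W.
η = P_out/P_in = 55.6444/64.3200 = 0.865.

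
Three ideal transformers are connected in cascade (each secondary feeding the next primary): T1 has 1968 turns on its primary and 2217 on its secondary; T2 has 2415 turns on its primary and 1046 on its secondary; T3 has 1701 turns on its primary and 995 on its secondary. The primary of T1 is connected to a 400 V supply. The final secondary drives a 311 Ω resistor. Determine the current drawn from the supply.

After T1: V = 400.00 × 2217/1968 = 450.61 V.
After T2: V = 450.61 × 1046/2415 = 195.17 V.
After T3: V = 195.17 × 995/1701 = 114.17 V.
I_load = 114.17/311 = 0.36709 A, so P_out = 114.17 × 0.36709 = 41.909 W.
All ideal ⇒ P_in = P_out, so I_supply = 41.909/400 = 0.105 A.

I_supply ≈ 0.105 A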